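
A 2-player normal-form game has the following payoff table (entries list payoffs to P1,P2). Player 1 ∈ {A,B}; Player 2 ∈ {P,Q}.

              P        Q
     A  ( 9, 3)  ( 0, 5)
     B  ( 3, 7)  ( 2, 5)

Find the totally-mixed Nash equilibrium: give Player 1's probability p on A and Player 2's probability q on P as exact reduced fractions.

P1 mixes 1/2 on A; P2 mixes 1/4 on P

P1 indiff ⇒ q·9+(1-q)·0 = q·3+(1-q)·2 ⇒ q(6) = (1-q)(2) ⇒ q = 1/4
P2 indiff ⇒ p·3+(1-p)·7 = p·5+(1-p)·5 ⇒ p(-2) = (1-p)(-2) ⇒ p = 1/2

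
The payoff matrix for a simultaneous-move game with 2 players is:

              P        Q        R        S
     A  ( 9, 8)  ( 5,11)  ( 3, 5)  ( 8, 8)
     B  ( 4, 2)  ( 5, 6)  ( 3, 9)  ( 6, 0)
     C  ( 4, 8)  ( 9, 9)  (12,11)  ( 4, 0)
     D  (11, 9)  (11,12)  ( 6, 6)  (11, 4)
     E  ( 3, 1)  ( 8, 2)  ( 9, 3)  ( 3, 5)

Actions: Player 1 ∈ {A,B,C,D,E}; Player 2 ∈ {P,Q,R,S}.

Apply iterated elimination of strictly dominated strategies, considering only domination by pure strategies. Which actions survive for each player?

Remaining: P1:{C,D} P2:{Q,R}

P1 drop A (D beats it: P:11>9 Q:11>5 R:6>3 S:11>8)
P1 drop B (D beats it: P:11>4 Q:11>5 R:6>3 S:11>6)
P1 drop E (C beats it: P:4>3 Q:9>8 R:12>9 S:4>3)
P2 drop P (Q beats it: C:9>8 D:12>9)
P2 drop S (Q beats it: C:9>0 D:12>4)
P1→{C,D} P2→{Q,R}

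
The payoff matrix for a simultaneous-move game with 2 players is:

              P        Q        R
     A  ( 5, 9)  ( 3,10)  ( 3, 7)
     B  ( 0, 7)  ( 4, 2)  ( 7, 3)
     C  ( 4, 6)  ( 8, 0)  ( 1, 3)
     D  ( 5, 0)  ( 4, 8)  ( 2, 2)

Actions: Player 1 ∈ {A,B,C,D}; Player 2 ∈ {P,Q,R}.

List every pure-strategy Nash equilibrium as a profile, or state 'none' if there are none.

PSNE: ∅

(A,P): not NE [P2→Q gives 10>9]
(A,Q): not NE [P1→C gives 8>3]
(A,R): not NE [P1→B gives 7>3; P2→Q gives 10>7]
(B,P): not NE [P1→D gives 5>0]
(B,Q): not NE [P1→C gives 8>4; P2→P gives 7>2]
(B,R): not NE [P2→P gives 7>3]
(C,P): not NE [P1→D gives 5>4]
(C,Q): not NE [P2→P gives 6>0]
(C,R): not NE [P1→B gives 7>1; P2→P gives 6>3]
(D,P): not NE [P2→Q gives 8>0]
(D,Q): not NE [P1→C gives 8>4]
(D,R): not NE [P1→B gives 7>2; P2→Q gives 8>2]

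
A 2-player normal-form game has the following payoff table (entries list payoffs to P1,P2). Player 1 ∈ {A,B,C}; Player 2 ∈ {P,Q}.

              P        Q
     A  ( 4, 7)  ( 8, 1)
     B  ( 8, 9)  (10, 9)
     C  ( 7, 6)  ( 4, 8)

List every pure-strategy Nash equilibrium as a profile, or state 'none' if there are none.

Nash profiles: (B,P), (B,Q)

(A,P): not NE [P1→B gives 8>4]
(A,Q): not NE [P1→B gives 10>8; P2→P gives 7>1]
(B,P): NE
(B,Q): NE
(C,P): not NE [P1→B gives 8>7; P2→Q gives 8>6]
(C,Q): not NE [P1→B gives 10>4]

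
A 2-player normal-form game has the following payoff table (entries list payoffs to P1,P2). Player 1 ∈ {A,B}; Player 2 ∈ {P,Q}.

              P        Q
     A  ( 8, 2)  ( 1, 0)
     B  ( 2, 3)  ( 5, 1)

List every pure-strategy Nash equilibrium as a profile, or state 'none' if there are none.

(A,P): NE
(A,Q): not NE [P1→B gives 5>1; P2→P gives 2>0]
(B,P): not NE [P1→A gives 8>2]
(B,Q): not NE [P2→P gives 3>1]

PSNE = {(A,P)}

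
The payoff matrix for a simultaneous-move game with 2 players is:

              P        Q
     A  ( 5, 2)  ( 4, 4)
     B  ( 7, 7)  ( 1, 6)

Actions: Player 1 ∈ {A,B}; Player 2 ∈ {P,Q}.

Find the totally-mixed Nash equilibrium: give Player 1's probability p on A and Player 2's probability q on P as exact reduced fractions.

P1 indiff ⇒ q·5+(1-q)·4 = q·7+(1-q)·1 ⇒ q(-2) = (1-q)(-3) ⇒ q = 3/5
P2 indiff ⇒ p·2+(1-p)·7 = p·4+(1-p)·6 ⇒ p(-2) = (1-p)(-1) ⇒ p = 1/3

p=1/3, q=3/5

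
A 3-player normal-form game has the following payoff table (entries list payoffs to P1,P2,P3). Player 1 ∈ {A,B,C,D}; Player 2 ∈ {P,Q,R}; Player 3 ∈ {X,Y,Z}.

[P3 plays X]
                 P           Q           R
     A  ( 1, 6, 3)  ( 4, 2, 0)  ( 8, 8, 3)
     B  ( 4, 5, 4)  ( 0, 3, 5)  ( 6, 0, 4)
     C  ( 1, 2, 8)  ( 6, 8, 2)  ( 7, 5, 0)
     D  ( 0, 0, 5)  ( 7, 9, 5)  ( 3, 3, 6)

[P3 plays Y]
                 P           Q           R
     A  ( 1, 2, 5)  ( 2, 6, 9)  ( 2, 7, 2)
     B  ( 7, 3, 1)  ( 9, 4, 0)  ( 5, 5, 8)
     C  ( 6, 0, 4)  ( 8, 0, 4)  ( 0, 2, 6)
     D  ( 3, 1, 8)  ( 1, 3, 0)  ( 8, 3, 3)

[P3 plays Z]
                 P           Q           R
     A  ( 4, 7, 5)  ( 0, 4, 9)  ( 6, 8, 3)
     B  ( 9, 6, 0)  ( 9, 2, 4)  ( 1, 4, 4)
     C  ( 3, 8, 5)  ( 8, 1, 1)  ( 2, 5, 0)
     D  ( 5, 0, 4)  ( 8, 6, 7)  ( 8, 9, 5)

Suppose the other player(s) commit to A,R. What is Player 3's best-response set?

BR_3 = {X,Z}

u_3(X vs A,R) = 3
u_3(Y vs A,R) = 2
u_3(Z vs A,R) = 3
max payoff 3 at {X,Z}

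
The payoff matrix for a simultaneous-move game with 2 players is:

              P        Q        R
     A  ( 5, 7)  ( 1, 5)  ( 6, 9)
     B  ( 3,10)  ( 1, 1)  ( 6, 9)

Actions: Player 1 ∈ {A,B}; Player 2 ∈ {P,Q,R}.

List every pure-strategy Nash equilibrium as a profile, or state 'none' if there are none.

Nash profiles: (A,R)

(A,P): not NE [P2→R gives 9>7]
(A,Q): not NE [P2→R gives 9>5]
(A,R): NE
(B,P): not NE [P1→A gives 5>3]
(B,Q): not NE [P2→P gives 10>1]
(B,R): not NE [P2→P gives 10>9]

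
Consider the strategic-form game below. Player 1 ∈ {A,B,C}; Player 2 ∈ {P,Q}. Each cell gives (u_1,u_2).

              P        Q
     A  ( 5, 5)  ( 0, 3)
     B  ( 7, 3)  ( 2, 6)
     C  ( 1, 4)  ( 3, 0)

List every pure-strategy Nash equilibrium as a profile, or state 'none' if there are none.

(A,P): not NE [P1→B gives 7>5]
(A,Q): not NE [P1→C gives 3>0; P2→P gives 5>3]
(B,P): not NE [P2→Q gives 6>3]
(B,Q): not NE [P1→C gives 3>2]
(C,P): not NE [P1→B gives 7>1]
(C,Q): not NE [P2→P gives 4>0]

No pure NE.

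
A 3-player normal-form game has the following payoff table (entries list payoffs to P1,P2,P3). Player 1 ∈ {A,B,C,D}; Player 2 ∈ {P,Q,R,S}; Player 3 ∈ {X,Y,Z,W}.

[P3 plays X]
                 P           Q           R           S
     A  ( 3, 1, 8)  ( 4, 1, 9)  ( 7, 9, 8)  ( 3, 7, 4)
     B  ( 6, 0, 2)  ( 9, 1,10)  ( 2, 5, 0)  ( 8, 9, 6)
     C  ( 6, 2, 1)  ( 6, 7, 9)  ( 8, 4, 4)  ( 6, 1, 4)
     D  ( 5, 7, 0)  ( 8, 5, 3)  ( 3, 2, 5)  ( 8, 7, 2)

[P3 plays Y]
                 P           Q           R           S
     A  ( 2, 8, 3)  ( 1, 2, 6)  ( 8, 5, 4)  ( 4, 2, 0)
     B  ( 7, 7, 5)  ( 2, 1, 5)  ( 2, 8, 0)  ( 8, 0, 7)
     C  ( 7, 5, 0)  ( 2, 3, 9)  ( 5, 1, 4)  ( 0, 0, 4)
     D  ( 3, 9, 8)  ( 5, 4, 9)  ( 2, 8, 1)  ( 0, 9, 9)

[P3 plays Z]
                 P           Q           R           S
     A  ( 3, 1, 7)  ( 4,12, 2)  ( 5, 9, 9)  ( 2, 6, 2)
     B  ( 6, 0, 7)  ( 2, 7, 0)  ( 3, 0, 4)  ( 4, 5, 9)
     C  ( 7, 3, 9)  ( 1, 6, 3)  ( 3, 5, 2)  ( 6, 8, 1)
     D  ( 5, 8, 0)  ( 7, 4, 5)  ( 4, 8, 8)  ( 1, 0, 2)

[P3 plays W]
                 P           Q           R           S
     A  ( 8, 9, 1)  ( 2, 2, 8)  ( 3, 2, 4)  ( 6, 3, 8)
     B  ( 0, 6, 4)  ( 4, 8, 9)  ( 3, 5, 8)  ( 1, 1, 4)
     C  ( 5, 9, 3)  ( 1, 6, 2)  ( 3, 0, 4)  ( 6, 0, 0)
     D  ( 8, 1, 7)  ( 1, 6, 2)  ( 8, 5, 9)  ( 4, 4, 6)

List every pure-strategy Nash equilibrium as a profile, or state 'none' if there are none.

Equilibria: none

(A,P,X): not NE [P1→C gives 6>3; P2→R gives 9>1]
(A,P,Y): not NE [P1→C gives 7>2; P3→X gives 8>3]
(A,P,Z): not NE [P1→C gives 7>3; P2→Q gives 12>1; P3→X gives 8>7]
(A,P,W): not NE [P3→X gives 8>1]
(A,Q,X): not NE [P1→B gives 9>4; P2→R gives 9>1]
(A,Q,Y): not NE [P1→D gives 5>1; P2→P gives 8>2; P3→X gives 9>6]
(A,Q,Z): not NE [P1→D gives 7>4; P3→X gives 9>2]
(A,Q,W): not NE [P1→B gives 4>2; P2→P gives 9>2; P3→X gives 9>8]
(A,R,X): not NE [P1→C gives 8>7; P3→Z gives 9>8]
(A,R,Y): not NE [P2→P gives 8>5; P3→Z gives 9>4]
(A,R,Z): not NE [P2→Q gives 12>9]
(A,R,W): not NE [P1→D gives 8>3; P2→P gives 9>2; P3→Z gives 9>4]
(A,S,X): not NE [P1→D gives 8>3; P2→R gives 9>7; P3→W gives 8>4]
(A,S,Y): not NE [P1→B gives 8>4; P2→P gives 8>2; P3→W gives 8>0]
(A,S,Z): not NE [P1→C gives 6>2; P2→Q gives 12>6; P3→W gives 8>2]
(A,S,W): not NE [P2→P gives 9>3]
(B,P,X): not NE [P2→S gives 9>0; P3→Z gives 7>2]
(B,P,Y): not NE [P2→R gives 8>7; P3→Z gives 7>5]
(B,P,Z): not NE [P1→C gives 7>6; P2→Q gives 7>0]
(B,P,W): not NE [P1→D gives 8>0; P2→Q gives 8>6; P3→Z gives 7>4]
(B,Q,X): not NE [P2→S gives 9>1]
(B,Q,Y): not NE [P1→D gives 5>2; P2→R gives 8>1; P3→X gives 10>5]
(B,Q,Z): not NE [P1→D gives 7>2; P3→X gives 10>0]
(B,Q,W): not NE [P3→X gives 10>9]
(B,R,X): not NE [P1→C gives 8>2; P2→S gives 9>5; P3→W gives 8>0]
(B,R,Y): not NE [P1→A gives 8>2; P3→W gives 8>0]
(B,R,Z): not NE [P1→A gives 5>3; P2→Q gives 7>0; P3→W gives 8>4]
(B,R,W): not NE [P1→D gives 8>3; P2→Q gives 8>5]
(B,S,X): not NE [P3→Z gives 9>6]
(B,S,Y): not NE [P2→R gives 8>0; P3→Z gives 9>7]
(B,S,Z): not NE [P1→C gives 6>4; P2→Q gives 7>5]
(B,S,W): not NE [P1→C gives 6>1; P2→Q gives 8>1; P3→Z gives 9>4]
(C,P,X): not NE [P2→Q gives 7>2; P3→Z gives 9>1]
(C,P,Y): not NE [P3→Z gives 9>0]
(C,P,Z): not NE [P2→S gives 8>3]
(C,P,W): not NE [P1→D gives 8>5; P3→Z gives 9>3]
(C,Q,X): not NE [P1→B gives 9>6]
(C,Q,Y): not NE [P1→D gives 5>2; P2→P gives 5>3]
(C,Q,Z): not NE [P1→D gives 7>1; P2→S gives 8>6; P3→Y gives 9>3]
(C,Q,W): not NE [P1→B gives 4>1; P2→P gives 9>6; P3→Y gives 9>2]
(C,R,X): not NE [P2→Q gives 7>4]
(C,R,Y): not NE [P1→A gives 8>5; P2→P gives 5>1]
(C,R,Z): not NE [P1→A gives 5>3; P2→S gives 8>5; P3→W gives 4>2]
(C,R,W): not NE [P1→D gives 8>3; P2→P gives 9>0]
(C,S,X): not NE [P1→D gives 8>6; P2→Q gives 7>1]
(C,S,Y): not NE [P1→B gives 8>0; P2→P gives 5>0]
(C,S,Z): not NE [P3→Y gives 4>1]
(C,S,W): not NE [P2→P gives 9>0; P3→Y gives 4>0]
(D,P,X): not NE [P1→C gives 6>5; P3→Y gives 8>0]
(D,P,Y): not NE [P1→C gives 7>3]
(D,P,Z): not NE [P1→C gives 7>5; P3→Y gives 8>0]
(D,P,W): not NE [P2→Q gives 6>1; P3→Y gives 8>7]
(D,Q,X): not NE [P1→B gives 9>8; P2→S gives 7>5; P3→Y gives 9>3]
(D,Q,Y): not NE [P2→S gives 9>4]
(D,Q,Z): not NE [P2→R gives 8>4; P3→Y gives 9>5]
(D,Q,W): not NE [P1→B gives 4>1; P3→Y gives 9>2]
(D,R,X): not NE [P1→C gives 8>3; P2→S gives 7>2; P3→W gives 9>5]
(D,R,Y): not NE [P1→A gives 8>2; P2→S gives 9>8; P3→W gives 9>1]
(D,R,Z): not NE [P1→A gives 5>4; P3→W gives 9>8]
(D,R,W): not NE [P2→Q gives 6>5]
(D,S,X): not NE [P3→Y gives 9>2]
(D,S,Y): not NE [P1→B gives 8>0]
(D,S,Z): not NE [P1→C gives 6>1; P2→R gives 8>0; P3→Y gives 9>2]
(D,S,W): not NE [P1→C gives 6>4; P2→Q gives 6>4; P3→Y gives 9>6]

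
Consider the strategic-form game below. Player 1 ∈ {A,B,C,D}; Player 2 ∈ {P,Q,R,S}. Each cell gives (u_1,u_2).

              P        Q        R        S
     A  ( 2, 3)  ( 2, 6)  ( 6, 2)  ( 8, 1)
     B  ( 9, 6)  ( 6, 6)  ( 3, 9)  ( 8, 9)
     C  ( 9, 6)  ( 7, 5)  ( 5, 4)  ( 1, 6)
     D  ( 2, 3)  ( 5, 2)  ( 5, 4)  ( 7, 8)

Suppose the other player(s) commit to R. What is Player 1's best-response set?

u_1(A vs R) = 6
u_1(B vs R) = 3
u_1(C vs R) = 5
u_1(D vs R) = 5
max payoff 6 at {A}

argmax u_1 = {A}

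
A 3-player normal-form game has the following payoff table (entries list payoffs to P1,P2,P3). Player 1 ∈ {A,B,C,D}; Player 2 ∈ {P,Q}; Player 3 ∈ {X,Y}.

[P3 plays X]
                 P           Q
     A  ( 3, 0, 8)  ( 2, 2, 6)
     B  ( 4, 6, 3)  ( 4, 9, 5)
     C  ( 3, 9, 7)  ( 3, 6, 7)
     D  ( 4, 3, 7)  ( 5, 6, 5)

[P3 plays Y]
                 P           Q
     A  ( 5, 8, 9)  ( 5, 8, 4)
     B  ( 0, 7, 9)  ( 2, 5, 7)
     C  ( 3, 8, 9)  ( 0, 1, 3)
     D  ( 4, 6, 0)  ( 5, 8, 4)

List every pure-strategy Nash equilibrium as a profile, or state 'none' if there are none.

PSNE = {(A,P,Y), (D,Q,X)}

(A,P,X): not NE [P1→D gives 4>3; P2→Q gives 2>0; P3→Y gives 9>8]
(A,P,Y): NE
(A,Q,X): not NE [P1→D gives 5>2]
(A,Q,Y): not NE [P3→X gives 6>4]
(B,P,X): not NE [P2→Q gives 9>6; P3→Y gives 9>3]
(B,P,Y): not NE [P1→A gives 5>0]
(B,Q,X): not NE [P1→D gives 5>4; P3→Y gives 7>5]
(B,Q,Y): not NE [P1→D gives 5>2; P2→P gives 7>5]
(C,P,X): not NE [P1→D gives 4>3; P3→Y gives 9>7]
(C,P,Y): not NE [P1→A gives 5>3]
(C,Q,X): not NE [P1→D gives 5>3; P2→P gives 9>6]
(C,Q,Y): not NE [P1→D gives 5>0; P2→P gives 8>1; P3→X gives 7>3]
(D,P,X): not NE [P2→Q gives 6>3]
(D,P,Y): not NE [P1→A gives 5>4; P2→Q gives 8>6; P3→X gives 7>0]
(D,Q,X): NE
(D,Q,Y): not NE [P3→X gives 5>4]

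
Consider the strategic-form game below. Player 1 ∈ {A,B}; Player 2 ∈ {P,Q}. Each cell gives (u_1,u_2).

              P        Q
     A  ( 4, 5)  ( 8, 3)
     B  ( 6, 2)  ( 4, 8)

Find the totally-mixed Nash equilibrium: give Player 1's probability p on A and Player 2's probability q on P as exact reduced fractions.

P1 mixes 3/4 on A; P2 mixes 2/3 on P

P1 indiff ⇒ q·4+(1-q)·8 = q·6+(1-q)·4 ⇒ q(-2) = (1-q)(-4) ⇒ q = 2/3
P2 indiff ⇒ p·5+(1-p)·2 = p·3+(1-p)·8 ⇒ p(2) = (1-p)(6) ⇒ p = 3/4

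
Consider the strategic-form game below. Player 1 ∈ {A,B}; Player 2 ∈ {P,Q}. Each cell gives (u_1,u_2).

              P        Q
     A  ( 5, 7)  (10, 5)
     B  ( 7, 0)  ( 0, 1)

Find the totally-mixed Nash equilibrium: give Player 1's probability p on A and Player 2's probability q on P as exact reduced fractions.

p=1/3, q=5/6

P1 indiff ⇒ q·5+(1-q)·10 = q·7+(1-q)·0 ⇒ q(-2) = (1-q)(-10) ⇒ q = 5/6
P2 indiff ⇒ p·7+(1-p)·0 = p·5+(1-p)·1 ⇒ p(2) = (1-p)(1) ⇒ p = 1/3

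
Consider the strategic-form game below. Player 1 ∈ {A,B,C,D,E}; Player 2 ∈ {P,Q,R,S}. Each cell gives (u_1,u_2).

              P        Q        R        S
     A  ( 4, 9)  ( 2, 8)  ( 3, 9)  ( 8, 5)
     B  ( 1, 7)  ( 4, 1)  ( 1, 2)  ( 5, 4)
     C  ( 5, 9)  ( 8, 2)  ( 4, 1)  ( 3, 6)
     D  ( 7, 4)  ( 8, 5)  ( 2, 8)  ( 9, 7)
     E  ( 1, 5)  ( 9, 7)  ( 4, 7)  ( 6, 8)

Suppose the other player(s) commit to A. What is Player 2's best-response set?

u_2(P vs A) = 9
u_2(Q vs A) = 8
u_2(R vs A) = 9
u_2(S vs A) = 5
max payoff 9 at {P,R}

P2 best: {P,R}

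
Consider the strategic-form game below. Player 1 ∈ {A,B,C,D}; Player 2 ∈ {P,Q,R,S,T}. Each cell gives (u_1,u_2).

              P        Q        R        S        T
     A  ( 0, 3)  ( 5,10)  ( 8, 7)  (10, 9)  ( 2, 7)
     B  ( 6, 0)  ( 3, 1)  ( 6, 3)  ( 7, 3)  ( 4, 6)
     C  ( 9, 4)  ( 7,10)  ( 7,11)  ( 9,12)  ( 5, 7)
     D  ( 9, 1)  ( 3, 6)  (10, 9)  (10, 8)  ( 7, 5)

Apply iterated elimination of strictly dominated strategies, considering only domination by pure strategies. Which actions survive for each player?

IESDS → P1:{A,C,D} P2:{Q,R,S}

P1 drop B (C beats it: P:9>6 Q:7>3 R:7>6 S:9>7 T:5>4)
P2 drop P (Q beats it: A:10>3 C:10>4 D:6>1)
P2 drop T (Q beats it: A:10>7 C:10>7 D:6>5)
P1→{A,C,D} P2→{Q,R,S}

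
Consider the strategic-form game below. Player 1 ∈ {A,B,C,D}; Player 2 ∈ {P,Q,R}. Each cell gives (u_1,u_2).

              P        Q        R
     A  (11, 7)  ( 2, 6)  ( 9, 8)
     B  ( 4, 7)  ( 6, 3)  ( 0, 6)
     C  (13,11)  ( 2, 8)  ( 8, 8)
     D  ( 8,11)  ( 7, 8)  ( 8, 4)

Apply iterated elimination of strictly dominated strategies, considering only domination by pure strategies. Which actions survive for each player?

Survivors P1:{A,C} P2:{P,R}

P1 drop B (D beats it: P:8>4 Q:7>6 R:8>0)
P2 drop Q (P beats it: A:7>6 C:11>8 D:11>8)
P1 drop D (A beats it: P:11>8 R:9>8)
P1→{A,C} P2→{P,R}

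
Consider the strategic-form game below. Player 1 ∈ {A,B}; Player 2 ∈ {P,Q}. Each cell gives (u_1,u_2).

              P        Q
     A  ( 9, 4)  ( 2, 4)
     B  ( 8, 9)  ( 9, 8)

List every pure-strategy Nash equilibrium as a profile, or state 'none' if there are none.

(A,P): NE
(A,Q): not NE [P1→B gives 9>2]
(B,P): not NE [P1→A gives 9>8]
(B,Q): not NE [P2→P gives 9>8]

Nash profiles: (A,P)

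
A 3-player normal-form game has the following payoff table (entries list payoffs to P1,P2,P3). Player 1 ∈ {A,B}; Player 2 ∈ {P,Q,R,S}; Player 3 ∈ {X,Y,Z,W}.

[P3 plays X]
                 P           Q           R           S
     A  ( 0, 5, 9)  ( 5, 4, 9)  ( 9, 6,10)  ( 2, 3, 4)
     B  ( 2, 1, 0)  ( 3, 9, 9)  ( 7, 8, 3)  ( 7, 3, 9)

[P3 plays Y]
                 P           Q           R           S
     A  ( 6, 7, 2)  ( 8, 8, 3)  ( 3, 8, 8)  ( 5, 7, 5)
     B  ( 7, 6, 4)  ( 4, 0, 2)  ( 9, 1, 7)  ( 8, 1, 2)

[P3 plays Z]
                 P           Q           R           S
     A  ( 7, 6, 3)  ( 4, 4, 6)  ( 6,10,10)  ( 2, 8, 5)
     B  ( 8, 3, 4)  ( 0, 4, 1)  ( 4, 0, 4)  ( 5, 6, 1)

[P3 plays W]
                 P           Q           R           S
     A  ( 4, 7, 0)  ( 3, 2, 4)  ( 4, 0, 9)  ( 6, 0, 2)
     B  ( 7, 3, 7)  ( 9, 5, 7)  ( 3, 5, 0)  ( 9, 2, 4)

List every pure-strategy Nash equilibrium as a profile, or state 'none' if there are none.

Nash profiles: (A,R,X), (A,R,Z)

(A,P,X): not NE [P1→B gives 2>0; P2→R gives 6>5]
(A,P,Y): not NE [P1→B gives 7>6; P2→R gives 8>7; P3→X gives 9>2]
(A,P,Z): not NE [P1→B gives 8>7; P2→R gives 10>6; P3→X gives 9>3]
(A,P,W): not NE [P1→B gives 7>4; P3→X gives 9>0]
(A,Q,X): not NE [P2→R gives 6>4]
(A,Q,Y): not NE [P3→X gives 9>3]
(A,Q,Z): not NE [P2→R gives 10>4; P3→X gives 9>6]
(A,Q,W): not NE [P1→B gives 9>3; P2→P gives 7>2; P3→X gives 9>4]
(A,R,X): NE
(A,R,Y): not NE [P1→B gives 9>3; P3→Z gives 10>8]
(A,R,Z): NE
(A,R,W): not NE [P2→P gives 7>0; P3→Z gives 10>9]
(A,S,X): not NE [P1→B gives 7>2; P2→R gives 6>3; P3→Z gives 5>4]
(A,S,Y): not NE [P1→B gives 8>5; P2→R gives 8>7]
(A,S,Z): not NE [P1→B gives 5>2; P2→R gives 10>8]
(A,S,W): not NE [P1→B gives 9>6; P2→P gives 7>0; P3→Z gives 5>2]
(B,P,X): not NE [P2→Q gives 9>1; P3→W gives 7>0]
(B,P,Y): not NE [P3→W gives 7>4]
(B,P,Z): not NE [P2→S gives 6>3; P3→W gives 7>4]
(B,P,W): not NE [P2→R gives 5>3]
(B,Q,X): not NE [P1→A gives 5>3]
(B,Q,Y): not NE [P1→A gives 8>4; P2→P gives 6>0; P3→X gives 9>2]
(B,Q,Z): not NE [P1→A gives 4>0; P2→S gives 6>4; P3→X gives 9>1]
(B,Q,W): not NE [P3→X gives 9>7]
(B,R,X): not NE [P1→A gives 9>7; P2→Q gives 9>8; P3→Y gives 7>3]
(B,R,Y): not NE [P2→P gives 6>1]
(B,R,Z): not NE [P1→A gives 6>4; P2→S gives 6>0; P3→Y gives 7>4]
(B,R,W): not NE [P1→A gives 4>3; P3→Y gives 7>0]
(B,S,X): not NE [P2→Q gives 9>3]
(B,S,Y): not NE [P2→P gives 6>1; P3→X gives 9>2]
(B,S,Z): not NE [P3→X gives 9>1]
(B,S,W): not NE [P2→R gives 5>2; P3→X gives 9>4]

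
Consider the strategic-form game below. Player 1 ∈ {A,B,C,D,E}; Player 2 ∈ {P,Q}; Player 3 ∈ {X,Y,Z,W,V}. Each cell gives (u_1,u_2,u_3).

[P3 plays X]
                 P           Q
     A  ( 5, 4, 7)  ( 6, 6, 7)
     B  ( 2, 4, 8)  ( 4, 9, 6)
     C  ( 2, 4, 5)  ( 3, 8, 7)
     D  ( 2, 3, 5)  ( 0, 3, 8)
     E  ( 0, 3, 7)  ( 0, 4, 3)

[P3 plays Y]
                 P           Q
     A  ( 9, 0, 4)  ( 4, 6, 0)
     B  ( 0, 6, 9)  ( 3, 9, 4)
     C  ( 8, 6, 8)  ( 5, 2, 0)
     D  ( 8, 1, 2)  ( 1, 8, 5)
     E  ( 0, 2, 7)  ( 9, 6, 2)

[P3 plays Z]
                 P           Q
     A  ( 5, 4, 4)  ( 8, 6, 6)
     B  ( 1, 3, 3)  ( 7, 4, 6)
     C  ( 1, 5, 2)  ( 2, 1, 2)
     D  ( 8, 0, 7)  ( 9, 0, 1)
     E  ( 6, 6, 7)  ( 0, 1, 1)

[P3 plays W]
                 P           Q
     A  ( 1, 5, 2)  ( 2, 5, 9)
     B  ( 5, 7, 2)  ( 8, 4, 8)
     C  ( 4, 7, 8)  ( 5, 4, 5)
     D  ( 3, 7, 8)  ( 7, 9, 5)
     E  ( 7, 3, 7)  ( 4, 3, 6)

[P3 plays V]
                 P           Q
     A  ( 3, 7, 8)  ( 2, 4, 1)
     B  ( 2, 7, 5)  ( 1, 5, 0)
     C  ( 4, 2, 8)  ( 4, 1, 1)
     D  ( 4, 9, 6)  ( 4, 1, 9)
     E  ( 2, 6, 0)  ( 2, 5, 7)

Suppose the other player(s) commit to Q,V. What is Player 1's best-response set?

BR_1 = {C,D}

u_1(A vs Q,V) = 2
u_1(B vs Q,V) = 1
u_1(C vs Q,V) = 4
u_1(D vs Q,V) = 4
u_1(E vs Q,V) = 2
max payoff 4 at {C,D}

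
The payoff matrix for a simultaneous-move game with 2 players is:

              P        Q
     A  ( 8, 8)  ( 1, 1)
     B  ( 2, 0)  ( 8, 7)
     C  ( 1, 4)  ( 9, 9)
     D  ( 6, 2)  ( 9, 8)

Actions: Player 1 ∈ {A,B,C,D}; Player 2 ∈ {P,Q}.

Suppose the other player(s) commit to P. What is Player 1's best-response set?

u_1(A vs P) = 8
u_1(B vs P) = 2
u_1(C vs P) = 1
u_1(D vs P) = 6
max payoff 8 at {A}

argmax u_1 = {A}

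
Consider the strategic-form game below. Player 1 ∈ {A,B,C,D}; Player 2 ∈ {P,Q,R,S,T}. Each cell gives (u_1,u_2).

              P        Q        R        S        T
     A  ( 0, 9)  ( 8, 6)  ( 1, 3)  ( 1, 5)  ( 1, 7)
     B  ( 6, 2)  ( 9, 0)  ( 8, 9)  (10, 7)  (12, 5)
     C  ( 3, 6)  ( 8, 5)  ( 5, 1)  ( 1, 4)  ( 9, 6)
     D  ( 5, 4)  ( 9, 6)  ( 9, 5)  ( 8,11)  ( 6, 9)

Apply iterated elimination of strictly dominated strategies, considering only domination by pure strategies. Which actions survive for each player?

P1 drop A (B beats it: P:6>0 Q:9>8 R:8>1 S:10>1 T:12>1)
P1 drop C (B beats it: P:6>3 Q:9>8 R:8>5 S:10>1 T:12>9)
P2 drop P (R beats it: B:9>2 D:5>4)
P2 drop Q (S beats it: B:7>0 D:11>6)
P2 drop T (S beats it: B:7>5 D:11>9)
P1→{B,D} P2→{R,S}

Remaining: P1:{B,D} P2:{R,S}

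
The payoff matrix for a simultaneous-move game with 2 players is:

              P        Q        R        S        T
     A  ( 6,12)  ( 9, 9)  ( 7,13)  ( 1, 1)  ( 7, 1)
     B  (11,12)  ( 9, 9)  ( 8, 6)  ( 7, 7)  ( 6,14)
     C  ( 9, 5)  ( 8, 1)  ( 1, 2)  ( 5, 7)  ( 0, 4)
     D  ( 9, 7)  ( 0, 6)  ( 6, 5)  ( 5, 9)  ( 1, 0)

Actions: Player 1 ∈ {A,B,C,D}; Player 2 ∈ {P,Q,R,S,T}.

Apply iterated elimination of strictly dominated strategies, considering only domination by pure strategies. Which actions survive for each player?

Survivors P1:{A,B} P2:{P,R,T}

P1 drop C (B beats it: P:11>9 Q:9>8 R:8>1 S:7>5 T:6>0)
P1 drop D (B beats it: P:11>9 Q:9>0 R:8>6 S:7>5 T:6>1)
P2 drop Q (P beats it: A:12>9 B:12>9)
P2 drop S (P beats it: A:12>1 B:12>7)
P1→{A,B} P2→{P,R,T}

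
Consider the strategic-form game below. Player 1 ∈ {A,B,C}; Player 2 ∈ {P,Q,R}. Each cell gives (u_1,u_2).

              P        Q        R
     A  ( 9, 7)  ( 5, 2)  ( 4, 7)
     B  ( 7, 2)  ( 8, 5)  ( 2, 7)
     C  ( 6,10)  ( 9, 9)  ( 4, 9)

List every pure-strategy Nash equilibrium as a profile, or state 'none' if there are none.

(A,P): NE
(A,Q): not NE [P1→C gives 9>5; P2→R gives 7>2]
(A,R): NE
(B,P): not NE [P1→A gives 9>7; P2→R gives 7>2]
(B,Q): not NE [P1→C gives 9>8; P2→R gives 7>5]
(B,R): not NE [P1→C gives 4>2]
(C,P): not NE [P1→A gives 9>6]
(C,Q): not NE [P2→P gives 10>9]
(C,R): not NE [P2→P gives 10>9]

PSNE = {(A,P), (A,R)}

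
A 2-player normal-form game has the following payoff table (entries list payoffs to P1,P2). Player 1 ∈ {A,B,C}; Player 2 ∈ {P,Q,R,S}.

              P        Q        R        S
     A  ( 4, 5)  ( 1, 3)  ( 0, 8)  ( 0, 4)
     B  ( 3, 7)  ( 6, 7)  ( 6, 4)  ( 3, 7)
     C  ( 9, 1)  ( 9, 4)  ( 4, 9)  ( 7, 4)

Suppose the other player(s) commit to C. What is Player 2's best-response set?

BR_2 = {R}

u_2(P vs C) = 1
u_2(Q vs C) = 4
u_2(R vs C) = 9
u_2(S vs C) = 4
max payoff 9 at {R}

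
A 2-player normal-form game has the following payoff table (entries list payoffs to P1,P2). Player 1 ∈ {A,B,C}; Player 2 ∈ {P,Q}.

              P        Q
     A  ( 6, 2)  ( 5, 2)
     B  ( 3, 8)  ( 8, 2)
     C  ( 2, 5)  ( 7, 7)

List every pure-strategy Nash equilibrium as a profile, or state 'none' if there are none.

PSNE = {(A,P)}

(A,P): NE
(A,Q): not NE [P1→B gives 8>5]
(B,P): not NE [P1→A gives 6>3]
(B,Q): not NE [P2→P gives 8>2]
(C,P): not NE [P1→A gives 6>2; P2→Q gives 7>5]
(C,Q): not NE [P1→B gives 8>7]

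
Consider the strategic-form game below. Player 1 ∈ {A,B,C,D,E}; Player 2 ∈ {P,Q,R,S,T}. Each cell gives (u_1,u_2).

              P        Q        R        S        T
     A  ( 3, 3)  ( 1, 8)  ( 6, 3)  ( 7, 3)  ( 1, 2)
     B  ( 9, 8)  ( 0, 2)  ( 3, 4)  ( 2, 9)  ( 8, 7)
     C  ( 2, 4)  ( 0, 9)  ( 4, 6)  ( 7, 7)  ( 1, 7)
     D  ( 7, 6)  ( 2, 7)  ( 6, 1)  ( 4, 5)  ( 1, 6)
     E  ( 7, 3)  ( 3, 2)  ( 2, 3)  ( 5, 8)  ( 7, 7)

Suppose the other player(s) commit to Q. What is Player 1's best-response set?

P1 best: {E}

u_1(A vs Q) = 1
u_1(B vs Q) = 0
u_1(C vs Q) = 0
u_1(D vs Q) = 2
u_1(E vs Q) = 3
max payoff 3 at {E}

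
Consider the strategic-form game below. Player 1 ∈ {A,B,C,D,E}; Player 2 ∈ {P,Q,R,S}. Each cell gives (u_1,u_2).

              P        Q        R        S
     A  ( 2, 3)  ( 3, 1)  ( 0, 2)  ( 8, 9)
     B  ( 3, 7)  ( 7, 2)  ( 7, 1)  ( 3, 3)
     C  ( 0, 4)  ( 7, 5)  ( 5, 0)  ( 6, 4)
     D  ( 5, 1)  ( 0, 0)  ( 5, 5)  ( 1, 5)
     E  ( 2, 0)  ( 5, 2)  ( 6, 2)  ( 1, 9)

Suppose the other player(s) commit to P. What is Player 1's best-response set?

u_1(A vs P) = 2
u_1(B vs P) = 3
u_1(C vs P) = 0
u_1(D vs P) = 5
u_1(E vs P) = 2
max payoff 5 at {D}

argmax u_1 = {D}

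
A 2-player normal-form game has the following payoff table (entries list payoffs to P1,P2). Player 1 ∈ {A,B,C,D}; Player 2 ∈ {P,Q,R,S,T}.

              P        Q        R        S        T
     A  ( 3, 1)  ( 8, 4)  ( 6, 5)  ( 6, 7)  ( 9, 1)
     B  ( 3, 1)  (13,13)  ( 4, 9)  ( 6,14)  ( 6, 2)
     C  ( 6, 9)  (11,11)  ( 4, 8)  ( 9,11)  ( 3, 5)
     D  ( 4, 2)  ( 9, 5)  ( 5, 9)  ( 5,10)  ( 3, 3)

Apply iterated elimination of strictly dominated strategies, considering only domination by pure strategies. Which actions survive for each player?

Remaining: P1:{B,C} P2:{Q,S}

P2 drop P (Q beats it: A:4>1 B:13>1 C:11>9 D:5>2)
P2 drop R (S beats it: A:7>5 B:14>9 C:11>8 D:10>9)
P1 drop D (B beats it: Q:13>9 S:6>5 T:6>3)
P2 drop T (Q beats it: A:4>1 B:13>2 C:11>5)
P1 drop A (C beats it: Q:11>8 S:9>6)
P1→{B,C} P2→{Q,S}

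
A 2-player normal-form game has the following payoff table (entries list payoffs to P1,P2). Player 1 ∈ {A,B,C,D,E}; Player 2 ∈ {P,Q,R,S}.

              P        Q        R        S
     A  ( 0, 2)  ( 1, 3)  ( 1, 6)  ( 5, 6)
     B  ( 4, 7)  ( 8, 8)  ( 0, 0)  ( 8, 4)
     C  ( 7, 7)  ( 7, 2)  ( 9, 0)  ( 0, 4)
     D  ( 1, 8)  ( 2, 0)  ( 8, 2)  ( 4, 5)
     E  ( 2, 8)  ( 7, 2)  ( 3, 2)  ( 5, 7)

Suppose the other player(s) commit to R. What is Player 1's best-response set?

u_1(A vs R) = 1
u_1(B vs R) = 0
u_1(C vs R) = 9
u_1(D vs R) = 8
u_1(E vs R) = 3
max payoff 9 at {C}

argmax u_1 = {C}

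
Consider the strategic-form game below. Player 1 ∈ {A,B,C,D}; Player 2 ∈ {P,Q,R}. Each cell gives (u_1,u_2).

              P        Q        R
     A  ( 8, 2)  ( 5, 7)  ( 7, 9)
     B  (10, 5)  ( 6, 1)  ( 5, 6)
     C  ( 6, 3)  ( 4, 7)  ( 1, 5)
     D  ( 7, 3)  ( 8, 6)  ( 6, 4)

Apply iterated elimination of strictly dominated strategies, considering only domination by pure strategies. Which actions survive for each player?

Survivors P1:{A,D} P2:{Q,R}

P1 drop C (A beats it: P:8>6 Q:5>4 R:7>1)
P2 drop P (R beats it: A:9>2 B:6>5 D:4>3)
P1 drop B (D beats it: Q:8>6 R:6>5)
P1→{A,D} P2→{Q,R}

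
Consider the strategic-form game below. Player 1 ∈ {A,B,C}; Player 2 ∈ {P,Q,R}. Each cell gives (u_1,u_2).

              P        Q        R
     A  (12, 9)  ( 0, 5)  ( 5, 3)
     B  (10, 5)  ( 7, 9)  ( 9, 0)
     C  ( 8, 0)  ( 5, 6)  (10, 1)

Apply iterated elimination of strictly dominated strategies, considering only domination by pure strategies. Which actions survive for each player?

P2 drop R (Q beats it: A:5>3 B:9>0 C:6>1)
P1 drop C (B beats it: P:10>8 Q:7>5)
P1→{A,B} P2→{P,Q}

IESDS → P1:{A,B} P2:{P,Q}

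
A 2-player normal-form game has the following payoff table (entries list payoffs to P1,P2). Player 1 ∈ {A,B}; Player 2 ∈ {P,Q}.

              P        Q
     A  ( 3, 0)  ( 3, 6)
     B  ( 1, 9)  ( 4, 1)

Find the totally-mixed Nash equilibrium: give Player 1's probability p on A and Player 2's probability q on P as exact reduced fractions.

(p,q) = (4/7, 1/3)

P1 indiff ⇒ q·3+(1-q)·3 = q·1+(1-q)·4 ⇒ q(2) = (1-q)(1) ⇒ q = 1/3
P2 indiff ⇒ p·0+(1-p)·9 = p·6+(1-p)·1 ⇒ p(-6) = (1-p)(-8) ⇒ p = 4/7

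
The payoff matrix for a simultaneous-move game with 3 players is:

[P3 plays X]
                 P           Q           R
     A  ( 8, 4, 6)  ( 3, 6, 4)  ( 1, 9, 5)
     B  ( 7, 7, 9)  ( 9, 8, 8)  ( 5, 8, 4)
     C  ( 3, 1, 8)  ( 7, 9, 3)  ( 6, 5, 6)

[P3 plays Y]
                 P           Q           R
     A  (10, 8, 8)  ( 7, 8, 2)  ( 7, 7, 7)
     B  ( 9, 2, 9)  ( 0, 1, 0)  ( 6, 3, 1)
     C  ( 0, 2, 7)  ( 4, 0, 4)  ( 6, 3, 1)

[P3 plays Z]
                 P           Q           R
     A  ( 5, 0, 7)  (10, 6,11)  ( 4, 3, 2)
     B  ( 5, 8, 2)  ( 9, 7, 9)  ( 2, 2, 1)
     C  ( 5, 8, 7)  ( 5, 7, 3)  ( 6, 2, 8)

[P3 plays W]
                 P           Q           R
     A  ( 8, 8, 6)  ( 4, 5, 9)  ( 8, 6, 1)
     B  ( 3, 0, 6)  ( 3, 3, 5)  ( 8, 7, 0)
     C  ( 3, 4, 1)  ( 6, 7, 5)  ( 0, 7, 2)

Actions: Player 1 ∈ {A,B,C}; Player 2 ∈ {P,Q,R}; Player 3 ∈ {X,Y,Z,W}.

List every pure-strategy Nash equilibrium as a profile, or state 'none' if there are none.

Nash profiles: (A,P,Y), (A,Q,Z), (C,Q,W)

(A,P,X): not NE [P2→R gives 9>4; P3→Y gives 8>6]
(A,P,Y): NE
(A,P,Z): not NE [P2→Q gives 6>0; P3→Y gives 8>7]
(A,P,W): not NE [P3→Y gives 8>6]
(A,Q,X): not NE [P1→B gives 9>3; P2→R gives 9>6; P3→Z gives 11>4]
(A,Q,Y): not NE [P3→Z gives 11>2]
(A,Q,Z): NE
(A,Q,W): not NE [P1→C gives 6>4; P2→P gives 8>5; P3→Z gives 11>9]
(A,R,X): not NE [P1→C gives 6>1; P3→Y gives 7>5]
(A,R,Y): not NE [P2→Q gives 8>7]
(A,R,Z): not NE [P1→C gives 6>4; P2→Q gives 6>3; P3→Y gives 7>2]
(A,R,W): not NE [P2→P gives 8>6; P3→Y gives 7>1]
(B,P,X): not NE [P1→A gives 8>7; P2→R gives 8>7]
(B,P,Y): not NE [P1→A gives 10>9; P2→R gives 3>2]
(B,P,Z): not NE [P3→Y gives 9>2]
(B,P,W): not NE [P1→A gives 8>3; P2→R gives 7>0; P3→Y gives 9>6]
(B,Q,X): not NE [P3→Z gives 9>8]
(B,Q,Y): not NE [P1→A gives 7>0; P2→R gives 3>1; P3→Z gives 9>0]
(B,Q,Z): not NE [P1→A gives 10>9; P2→P gives 8>7]
(B,Q,W): not NE [P1→C gives 6>3; P2→R gives 7>3; P3→Z gives 9>5]
(B,R,X): not NE [P1→C gives 6>5]
(B,R,Y): not NE [P1→A gives 7>6; P3→X gives 4>1]
(B,R,Z): not NE [P1→C gives 6>2; P2→P gives 8>2; P3→X gives 4>1]
(B,R,W): not NE [P3→X gives 4>0]
(C,P,X): not NE [P1→A gives 8>3; P2→Q gives 9>1]
(C,P,Y): not NE [P1→A gives 10>0; P2→R gives 3>2; P3→X gives 8>7]
(C,P,Z): not NE [P3→X gives 8>7]
(C,P,W): not NE [P1→A gives 8>3; P2→R gives 7>4; P3→X gives 8>1]
(C,Q,X): not NE [P1→B gives 9>7; P3→W gives 5>3]
(C,Q,Y): not NE [P1→A gives 7>4; P2→R gives 3>0; P3→W gives 5>4]
(C,Q,Z): not NE [P1→A gives 10>5; P2→P gives 8>7; P3→W gives 5>3]
(C,Q,W): NE
(C,R,X): not NE [P2→Q gives 9>5; P3→Z gives 8>6]
(C,R,Y): not NE [P1→A gives 7>6; P3→Z gives 8>1]
(C,R,Z): not NE [P2→P gives 8>2]
(C,R,W): not NE [P1→B gives 8>0; P3→Z gives 8>2]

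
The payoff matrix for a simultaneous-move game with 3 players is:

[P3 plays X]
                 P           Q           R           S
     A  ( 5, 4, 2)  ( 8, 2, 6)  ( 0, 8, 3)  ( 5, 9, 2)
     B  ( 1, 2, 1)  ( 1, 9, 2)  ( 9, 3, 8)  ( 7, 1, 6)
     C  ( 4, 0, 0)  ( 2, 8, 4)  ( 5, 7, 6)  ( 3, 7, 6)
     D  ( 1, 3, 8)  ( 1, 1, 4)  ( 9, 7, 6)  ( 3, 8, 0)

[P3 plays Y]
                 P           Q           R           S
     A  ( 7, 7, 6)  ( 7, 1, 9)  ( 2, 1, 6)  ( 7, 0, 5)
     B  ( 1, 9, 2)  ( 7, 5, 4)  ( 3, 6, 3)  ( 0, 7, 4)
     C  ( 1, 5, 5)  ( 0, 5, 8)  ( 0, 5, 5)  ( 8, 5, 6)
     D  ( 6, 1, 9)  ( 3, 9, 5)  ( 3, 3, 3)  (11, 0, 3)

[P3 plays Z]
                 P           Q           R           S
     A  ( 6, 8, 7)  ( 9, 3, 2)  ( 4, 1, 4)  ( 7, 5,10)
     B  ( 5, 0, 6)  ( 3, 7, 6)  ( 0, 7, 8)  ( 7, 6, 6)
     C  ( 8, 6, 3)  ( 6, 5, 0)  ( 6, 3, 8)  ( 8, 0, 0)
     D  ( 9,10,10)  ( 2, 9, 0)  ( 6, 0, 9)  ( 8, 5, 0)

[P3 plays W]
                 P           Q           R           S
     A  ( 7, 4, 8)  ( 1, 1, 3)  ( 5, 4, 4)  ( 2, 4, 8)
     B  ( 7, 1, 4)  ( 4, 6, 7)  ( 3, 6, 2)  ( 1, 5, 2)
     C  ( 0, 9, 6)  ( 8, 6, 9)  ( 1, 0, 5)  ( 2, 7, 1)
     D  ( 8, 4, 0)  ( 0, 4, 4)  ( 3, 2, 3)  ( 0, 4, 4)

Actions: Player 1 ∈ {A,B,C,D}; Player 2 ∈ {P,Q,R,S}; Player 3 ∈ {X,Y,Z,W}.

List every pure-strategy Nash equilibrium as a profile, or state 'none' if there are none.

Nash profiles: (D,P,Z)

(A,P,X): not NE [P2→S gives 9>4; P3→W gives 8>2]
(A,P,Y): not NE [P3→W gives 8>6]
(A,P,Z): not NE [P1→D gives 9>6; P3→W gives 8>7]
(A,P,W): not NE [P1→D gives 8>7]
(A,Q,X): not NE [P2→S gives 9>2; P3→Y gives 9>6]
(A,Q,Y): not NE [P2→P gives 7>1]
(A,Q,Z): not NE [P2→P gives 8>3; P3→Y gives 9>2]
(A,Q,W): not NE [P1→C gives 8>1; P2→S gives 4>1; P3→Y gives 9>3]
(A,R,X): not NE [P1→D gives 9>0; P2→S gives 9>8; P3→Y gives 6>3]
(A,R,Y): not NE [P1→D gives 3>2; P2→P gives 7>1]
(A,R,Z): not NE [P1→D gives 6>4; P2→P gives 8>1; P3→Y gives 6>4]
(A,R,W): not NE [P3→Y gives 6>4]
(A,S,X): not NE [P1→B gives 7>5; P3→Z gives 10>2]
(A,S,Y): not NE [P1→D gives 11>7; P2→P gives 7>0; P3→Z gives 10>5]
(A,S,Z): not NE [P1→D gives 8>7; P2→P gives 8>5]
(A,S,W): not NE [P3→Z gives 10>8]
(B,P,X): not NE [P1→A gives 5>1; P2→Q gives 9>2; P3→Z gives 6>1]
(B,P,Y): not NE [P1→A gives 7>1; P3→Z gives 6>2]
(B,P,Z): not NE [P1→D gives 9>5; P2→R gives 7>0]
(B,P,W): not NE [P1→D gives 8>7; P2→R gives 6>1; P3→Z gives 6>4]
(B,Q,X): not NE [P1→A gives 8>1; P3→W gives 7>2]
(B,Q,Y): not NE [P2→P gives 9>5; P3→W gives 7>4]
(B,Q,Z): not NE [P1→A gives 9>3; P3→W gives 7>6]
(B,Q,W): not NE [P1→C gives 8>4]
(B,R,X): not NE [P2→Q gives 9>3]
(B,R,Y): not NE [P2→P gives 9>6; P3→Z gives 8>3]
(B,R,Z): not NE [P1→D gives 6>0]
(B,R,W): not NE [P1→A gives 5>3; P3→Z gives 8>2]
(B,S,X): not NE [P2→Q gives 9>1]
(B,S,Y): not NE [P1→D gives 11>0; P2→P gives 9>7; P3→Z gives 6>4]
(B,S,Z): not NE [P1→D gives 8>7; P2→R gives 7>6]
(B,S,W): not NE [P1→C gives 2>1; P2→R gives 6>5; P3→Z gives 6>2]
(C,P,X): not NE [P1→A gives 5>4; P2→Q gives 8>0; P3→W gives 6>0]
(C,P,Y): not NE [P1→A gives 7>1; P3→W gives 6>5]
(C,P,Z): not NE [P1→D gives 9>8; P3→W gives 6>3]
(C,P,W): not NE [P1→D gives 8>0]
(C,Q,X): not NE [P1→A gives 8>2; P3→W gives 9>4]
(C,Q,Y): not NE [P1→B gives 7>0; P3→W gives 9>8]
(C,Q,Z): not NE [P1→A gives 9>6; P2→P gives 6>5; P3→W gives 9>0]
(C,Q,W): not NE [P2→P gives 9>6]
(C,R,X): not NE [P1→D gives 9>5; P2→Q gives 8>7; P3→Z gives 8>6]
(C,R,Y): not NE [P1→D gives 3>0; P3→Z gives 8>5]
(C,R,Z): not NE [P2→P gives 6>3]
(C,R,W): not NE [P1→A gives 5>1; P2→P gives 9>0; P3→Z gives 8>5]
(C,S,X): not NE [P1→B gives 7>3; P2→Q gives 8>7]
(C,S,Y): not NE [P1→D gives 11>8]
(C,S,Z): not NE [P2→P gives 6>0; P3→Y gives 6>0]
(C,S,W): not NE [P2→P gives 9>7; P3→Y gives 6>1]
(D,P,X): not NE [P1→A gives 5>1; P2→S gives 8>3; P3→Z gives 10>8]
(D,P,Y): not NE [P1→A gives 7>6; P2→Q gives 9>1; P3→Z gives 10>9]
(D,P,Z): NE
(D,P,W): not NE [P3→Z gives 10>0]
(D,Q,X): not NE [P1→A gives 8>1; P2→S gives 8>1; P3→Y gives 5>4]
(D,Q,Y): not NE [P1→B gives 7>3]
(D,Q,Z): not NE [P1→A gives 9>2; P2→P gives 10>9; P3→Y gives 5>0]
(D,Q,W): not NE [P1→C gives 8>0; P3→Y gives 5>4]
(D,R,X): not NE [P2→S gives 8>7; P3→Z gives 9>6]
(D,R,Y): not NE [P2→Q gives 9>3; P3→Z gives 9>3]
(D,R,Z): not NE [P2→P gives 10>0]
(D,R,W): not NE [P1→A gives 5>3; P2→S gives 4>2; P3→Z gives 9>3]
(D,S,X): not NE [P1→B gives 7>3; P3→W gives 4>0]
(D,S,Y): not NE [P2→Q gives 9>0; P3→W gives 4>3]
(D,S,Z): not NE [P2→P gives 10>5; P3→W gives 4>0]
(D,S,W): not NE [P1→C gives 2>0]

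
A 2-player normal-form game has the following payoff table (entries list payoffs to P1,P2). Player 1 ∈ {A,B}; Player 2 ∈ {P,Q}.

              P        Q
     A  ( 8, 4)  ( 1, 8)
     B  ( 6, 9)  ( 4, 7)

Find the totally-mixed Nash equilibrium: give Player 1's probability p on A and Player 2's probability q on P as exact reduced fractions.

(p,q) = (1/3, 3/5)

P1 indiff ⇒ q·8+(1-q)·1 = q·6+(1-q)·4 ⇒ q(2) = (1-q)(3) ⇒ q = 3/5
P2 indiff ⇒ p·4+(1-p)·9 = p·8+(1-p)·7 ⇒ p(-4) = (1-p)(-2) ⇒ p = 1/3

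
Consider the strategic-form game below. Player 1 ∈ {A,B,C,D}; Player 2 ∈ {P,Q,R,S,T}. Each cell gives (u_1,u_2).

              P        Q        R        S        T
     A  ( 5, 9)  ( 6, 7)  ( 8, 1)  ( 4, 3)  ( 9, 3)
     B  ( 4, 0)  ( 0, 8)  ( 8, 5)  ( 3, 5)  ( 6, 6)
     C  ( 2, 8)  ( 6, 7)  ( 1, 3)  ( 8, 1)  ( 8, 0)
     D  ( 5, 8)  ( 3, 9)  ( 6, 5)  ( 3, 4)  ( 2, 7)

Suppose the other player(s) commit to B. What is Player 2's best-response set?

P2 best: {Q}

u_2(P vs B) = 0
u_2(Q vs B) = 8
u_2(R vs B) = 5
u_2(S vs B) = 5
u_2(T vs B) = 6
max payoff 8 at {Q}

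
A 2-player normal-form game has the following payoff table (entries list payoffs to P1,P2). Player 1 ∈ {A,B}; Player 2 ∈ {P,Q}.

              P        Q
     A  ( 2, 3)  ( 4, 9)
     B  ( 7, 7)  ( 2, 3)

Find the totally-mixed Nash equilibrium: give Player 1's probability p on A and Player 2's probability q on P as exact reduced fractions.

P1 indiff ⇒ q·2+(1-q)·4 = q·7+(1-q)·2 ⇒ q(-5) = (1-q)(-2) ⇒ q = 2/7
P2 indiff ⇒ p·3+(1-p)·7 = p·9+(1-p)·3 ⇒ p(-6) = (1-p)(-4) ⇒ p = 2/5

(p,q) = (2/5, 2/7)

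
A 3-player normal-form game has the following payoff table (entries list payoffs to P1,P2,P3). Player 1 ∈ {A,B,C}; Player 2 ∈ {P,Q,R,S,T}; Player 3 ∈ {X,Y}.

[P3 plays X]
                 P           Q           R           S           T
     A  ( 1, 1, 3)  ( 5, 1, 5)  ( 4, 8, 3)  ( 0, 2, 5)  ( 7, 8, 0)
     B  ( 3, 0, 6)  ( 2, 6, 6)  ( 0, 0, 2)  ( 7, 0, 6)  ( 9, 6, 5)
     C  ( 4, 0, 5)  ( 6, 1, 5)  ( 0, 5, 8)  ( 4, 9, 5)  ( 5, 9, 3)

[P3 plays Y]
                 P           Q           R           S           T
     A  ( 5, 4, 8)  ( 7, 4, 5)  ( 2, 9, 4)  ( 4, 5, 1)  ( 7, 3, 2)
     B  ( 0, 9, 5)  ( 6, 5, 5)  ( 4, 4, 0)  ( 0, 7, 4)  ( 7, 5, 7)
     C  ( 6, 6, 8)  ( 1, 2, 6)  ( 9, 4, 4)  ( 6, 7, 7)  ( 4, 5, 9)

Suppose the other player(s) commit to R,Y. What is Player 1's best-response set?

u_1(A vs R,Y) = 2
u_1(B vs R,Y) = 4
u_1(C vs R,Y) = 9
max payoff 9 at {C}

P1 best: {C}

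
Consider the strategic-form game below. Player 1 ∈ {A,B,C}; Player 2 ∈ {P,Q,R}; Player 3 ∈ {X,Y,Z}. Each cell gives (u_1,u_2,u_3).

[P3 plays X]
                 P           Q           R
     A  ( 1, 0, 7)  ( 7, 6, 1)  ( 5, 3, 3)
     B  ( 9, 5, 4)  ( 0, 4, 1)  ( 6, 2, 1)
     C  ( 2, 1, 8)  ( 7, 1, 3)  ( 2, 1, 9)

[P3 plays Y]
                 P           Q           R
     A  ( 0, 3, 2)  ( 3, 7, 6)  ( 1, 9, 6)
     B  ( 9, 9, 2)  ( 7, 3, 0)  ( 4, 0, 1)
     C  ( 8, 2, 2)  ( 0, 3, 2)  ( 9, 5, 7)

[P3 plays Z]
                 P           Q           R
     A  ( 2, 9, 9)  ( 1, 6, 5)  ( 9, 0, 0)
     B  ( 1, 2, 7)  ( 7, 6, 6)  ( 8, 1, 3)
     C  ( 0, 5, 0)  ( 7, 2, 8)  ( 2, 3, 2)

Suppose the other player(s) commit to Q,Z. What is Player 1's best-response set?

argmax u_1 = {B,C}

u_1(A vs Q,Z) = 1
u_1(B vs Q,Z) = 7
u_1(C vs Q,Z) = 7
max payoff 7 at {B,C}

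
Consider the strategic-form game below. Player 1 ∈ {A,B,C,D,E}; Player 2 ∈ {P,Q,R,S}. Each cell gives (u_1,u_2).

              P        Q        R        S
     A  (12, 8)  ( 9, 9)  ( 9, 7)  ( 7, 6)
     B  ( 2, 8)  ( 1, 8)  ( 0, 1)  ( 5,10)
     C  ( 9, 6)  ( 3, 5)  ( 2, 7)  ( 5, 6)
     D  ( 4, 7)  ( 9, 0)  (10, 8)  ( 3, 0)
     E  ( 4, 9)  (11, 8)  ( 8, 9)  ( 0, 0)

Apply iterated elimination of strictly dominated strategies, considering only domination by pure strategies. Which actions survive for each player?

P1 drop B (A beats it: P:12>2 Q:9>1 R:9>0 S:7>5)
P1 drop C (A beats it: P:12>9 Q:9>3 R:9>2 S:7>5)
P2 drop S (P beats it: A:8>6 D:7>0 E:9>0)
P1→{A,D,E} P2→{P,Q,R}

Remaining: P1:{A,D,E} P2:{P,Q,R}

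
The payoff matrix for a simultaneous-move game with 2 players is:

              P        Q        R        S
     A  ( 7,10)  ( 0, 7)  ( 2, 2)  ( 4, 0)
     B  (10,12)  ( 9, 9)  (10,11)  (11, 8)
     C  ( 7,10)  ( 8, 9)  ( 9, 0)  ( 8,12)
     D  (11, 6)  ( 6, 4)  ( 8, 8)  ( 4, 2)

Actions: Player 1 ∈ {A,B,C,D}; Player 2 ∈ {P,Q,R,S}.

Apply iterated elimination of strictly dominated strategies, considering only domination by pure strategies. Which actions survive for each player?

P1 drop A (B beats it: P:10>7 Q:9>0 R:10>2 S:11>4)
P1 drop C (B beats it: P:10>7 Q:9>8 R:10>9 S:11>8)
P2 drop Q (P beats it: B:12>9 D:6>4)
P2 drop S (P beats it: B:12>8 D:6>2)
P1→{B,D} P2→{P,R}

Survivors P1:{B,D} P2:{P,R}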